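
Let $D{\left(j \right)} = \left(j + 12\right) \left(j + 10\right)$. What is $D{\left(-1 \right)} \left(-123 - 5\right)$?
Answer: $-12672$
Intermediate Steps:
$D{\left(j \right)} = \left(10 + j\right) \left(12 + j\right)$ ($D{\left(j \right)} = \left(12 + j\right) \left(10 + j\right) = \left(10 + j\right) \left(12 + j\right)$)
$D{\left(-1 \right)} \left(-123 - 5\right) = \left(120 + \left(-1\right)^{2} + 22 \left(-1\right)\right) \left(-123 - 5\right) = \left(120 + 1 - 22\right) \left(-128\right) = 99 \left(-128\right) = -12672$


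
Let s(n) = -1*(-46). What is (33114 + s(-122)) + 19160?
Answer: 52320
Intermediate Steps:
s(n) = 46
(33114 + s(-122)) + 19160 = (33114 + 46) + 19160 = 33160 + 19160 = 52320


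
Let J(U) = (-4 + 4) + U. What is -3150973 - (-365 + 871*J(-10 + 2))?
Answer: -3143640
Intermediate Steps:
J(U) = U (J(U) = 0 + U = U)
-3150973 - (-365 + 871*J(-10 + 2)) = -3150973 - (-365 + 871*(-10 + 2)) = -3150973 - (-365 + 871*(-8)) = -3150973 - (-365 - 6968) = -3150973 - 1*(-7333) = -3150973 + 7333 = -3143640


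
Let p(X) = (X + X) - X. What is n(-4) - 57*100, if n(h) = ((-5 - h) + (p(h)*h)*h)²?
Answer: -1475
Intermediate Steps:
p(X) = X (p(X) = 2*X - X = X)
n(h) = (-5 + h³ - h)² (n(h) = ((-5 - h) + (h*h)*h)² = ((-5 - h) + h²*h)² = ((-5 - h) + h³)² = (-5 + h³ - h)²)
n(-4) - 57*100 = (5 - 4 - 1*(-4)³)² - 57*100 = (5 - 4 - 1*(-64))² - 5700 = (5 - 4 + 64)² - 5700 = 65² - 5700 = 4225 - 5700 = -1475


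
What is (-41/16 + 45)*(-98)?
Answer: -33271/8 ≈ -4158.9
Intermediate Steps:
(-41/16 + 45)*(-98) = (679/16)*(-98) = -33271/8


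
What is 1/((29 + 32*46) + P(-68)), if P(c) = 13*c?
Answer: 1/617 ≈ 0.0016207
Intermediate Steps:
1/((29 + 32*46) + P(-68)) = 1/((29 + 32*46) + 13*(-68)) = 1/((29 + 1472) - 884) = 1/(1501 - 884) = 1/617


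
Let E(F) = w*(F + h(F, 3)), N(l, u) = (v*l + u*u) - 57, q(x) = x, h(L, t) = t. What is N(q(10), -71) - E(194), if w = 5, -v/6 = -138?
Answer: 12279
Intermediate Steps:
v = 828 (v = -6*(-138) = 828)
N(l, u) = -57 + u**2 + 828*l (N(l, u) = (828*l + u*u) - 57 = (828*l + u**2) - 57 = (u**2 + 828*l) - 57 = -57 + u**2 + 828*l)
E(F) = 15 + 5*F (E(F) = 5*(F + 3) = 5*(3 + F) = 15 + 5*F)
N(q(10), -71) - E(194) = (-57 + (-71)**2 + 828*10) - (15 + 5*194) = (-57 + 5041 + 8280) - (15 + 970) = 13264 - 1*985 = 13264 - 985 = 12279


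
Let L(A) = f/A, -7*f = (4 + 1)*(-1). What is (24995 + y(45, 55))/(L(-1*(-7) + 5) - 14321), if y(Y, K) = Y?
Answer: -2103360/1202959 ≈ -1.7485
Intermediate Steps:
f = 5/7 (f = -(4 + 1)*(-1)/7 = -5*(-1)/7 = -⅐*(-5) = 5/7 ≈ 0.71429)
L(A) = 5/(7*A)
(24995 + y(45, 55))/(L(-1*(-7) + 5) - 14321) = (24995 + 45)/(5/(7*(-1*(-7) + 5)) - 14321) = 25040/(5/(7*(7 + 5)) - 14321) = 25040/((5/7)/12 - 14321) = 25040/((5/7)*(1/12) - 14321) = 25040/(5/84 - 14321) = 25040/(-1202959/84) = 25040*(-84/1202959) = -2103360/1202959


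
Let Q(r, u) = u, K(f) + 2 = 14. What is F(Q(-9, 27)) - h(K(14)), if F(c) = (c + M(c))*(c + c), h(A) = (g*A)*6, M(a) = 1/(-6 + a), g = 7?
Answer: 6696/7 ≈ 956.57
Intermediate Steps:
K(f) = 12 (K(f) = -2 + 14 = 12)
h(A) = 42*A (h(A) = (7*A)*6 = 42*A)
F(c) = 2*c*(c + 1/(-6 + c)) (F(c) = (c + 1/(-6 + c))*(c + c) = (c + 1/(-6 + c))*(2*c) = 2*c*(c + 1/(-6 + c)))
F(Q(-9, 27)) - h(K(14)) = 2*27*(1 + 27*(-6 + 27))/(-6 + 27) - 42*12 = 2*27*(1 + 27*21)/21 - 1*504 = 2*27*(1/21)*(1 + 567) - 504 = 2*27*(1/21)*568 - 504 = 10224/7 - 504 = 6696/7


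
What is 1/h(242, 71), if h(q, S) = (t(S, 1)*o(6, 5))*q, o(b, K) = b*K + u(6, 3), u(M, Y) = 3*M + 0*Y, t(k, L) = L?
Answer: 1/11616 ≈ 8.6088e-5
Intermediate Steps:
u(M, Y) = 3*M (u(M, Y) = 3*M + 0 = 3*M)
o(b, K) = 18 + K*b (o(b, K) = b*K + 3*6 = K*b + 18 = 18 + K*b)
h(q, S) = 48*q (h(q, S) = (1*(18 + 5*6))*q = (1*(18 + 30))*q = (1*48)*q = 48*q)
1/h(242, 71) = 1/(48*242) = 1/11616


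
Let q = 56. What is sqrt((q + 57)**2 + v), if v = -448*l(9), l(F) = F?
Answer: sqrt(8737) ≈ 93.472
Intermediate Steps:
v = -4032 (v = -448*9 = -4032)
sqrt((q + 57)**2 + v) = sqrt((56 + 57)**2 - 4032) = sqrt(113**2 - 4032) = sqrt(12769 - 4032) = sqrt(8737)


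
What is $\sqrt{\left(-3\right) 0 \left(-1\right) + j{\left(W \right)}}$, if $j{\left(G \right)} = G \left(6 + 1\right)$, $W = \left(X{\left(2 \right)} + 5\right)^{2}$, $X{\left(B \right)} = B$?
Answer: $7 \sqrt{7} \approx 18.52$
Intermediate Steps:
$W = 49$ ($W = \left(2 + 5\right)^{2} = 7^{2} = 49$)
$j{\left(G \right)} = 7 G$ ($j{\left(G \right)} = G 7 = 7 G$)
$\sqrt{\left(-3\right) 0 \left(-1\right) + j{\left(W \right)}} = \sqrt{\left(-3\right) 0 \left(-1\right) + 7 \cdot 49} = \sqrt{0 \left(-1\right) + 343} = \sqrt{0 + 343} = \sqrt{343} = 7 \sqrt{7}$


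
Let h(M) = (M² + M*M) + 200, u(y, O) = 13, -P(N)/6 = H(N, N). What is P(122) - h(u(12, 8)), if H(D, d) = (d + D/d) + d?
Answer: -2008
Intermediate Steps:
H(D, d) = 2*d + D/d
P(N) = -6 - 12*N (P(N) = -6*(2*N + N/N) = -6*(2*N + 1) = -6*(1 + 2*N) = -6 - 12*N)
h(M) = 200 + 2*M² (h(M) = (M² + M²) + 200 = 2*M² + 200 = 200 + 2*M²)
P(122) - h(u(12, 8)) = (-6 - 12*122) - (200 + 2*13²) = (-6 - 1464) - (200 + 2*169) = -1470 - (200 + 338) = -1470 - 1*538 = -1470 - 538 = -2008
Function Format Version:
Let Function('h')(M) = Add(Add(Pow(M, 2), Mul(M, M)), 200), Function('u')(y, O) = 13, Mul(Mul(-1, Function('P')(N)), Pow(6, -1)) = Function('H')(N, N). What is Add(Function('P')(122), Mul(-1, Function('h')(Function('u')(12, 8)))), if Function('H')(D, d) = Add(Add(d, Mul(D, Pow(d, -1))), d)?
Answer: -2008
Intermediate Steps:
Function('H')(D, d) = Add(Mul(2, d), Mul(D, Pow(d, -1)))
Function('P')(N) = Add(-6, Mul(-12, N)) (Function('P')(N) = Mul(-6, Add(Mul(2, N), Mul(N, Pow(N, -1)))) = Mul(-6, Add(Mul(2, N), 1)) = Mul(-6, Add(1, Mul(2, N))) = Add(-6, Mul(-12, N)))
Function('h')(M) = Add(200, Mul(2, Pow(M, 2))) (Function('h')(M) = Add(Add(Pow(M, 2), Pow(M, 2)), 200) = Add(Mul(2, Pow(M, 2)), 200) = Add(200, Mul(2, Pow(M, 2))))
Add(Function('P')(122), Mul(-1, Function('h')(Function('u')(12, 8)))) = Add(Add(-6, Mul(-12, 122)), Mul(-1, Add(200, Mul(2, Pow(13, 2))))) = Add(Add(-6, -1464), Mul(-1, Add(200, Mul(2, 169)))) = Add(-1470, Mul(-1, Add(200, 338))) = Add(-1470, Mul(-1, 538)) = Add(-1470, -538) = -2008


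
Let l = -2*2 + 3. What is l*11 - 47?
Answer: -58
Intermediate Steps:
l = -1 (l = -4 + 3 = -1)
l*11 - 47 = -1*11 - 47 = -11 - 47 = -58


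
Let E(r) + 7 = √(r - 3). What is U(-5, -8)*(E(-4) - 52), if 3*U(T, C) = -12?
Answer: 236 - 4*I*√7 ≈ 236.0 - 10.583*I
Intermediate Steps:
E(r) = -7 + √(-3 + r) (E(r) = -7 + √(r - 3) = -7 + √(-3 + r))
U(T, C) = -4 (U(T, C) = (⅓)*(-12) = -4)
U(-5, -8)*(E(-4) - 52) = -4*((-7 + √(-3 - 4)) - 52) = -4*((-7 + √(-7)) - 52) = -4*((-7 + I*√7) - 52) = -4*(-59 + I*√7) = 236 - 4*I*√7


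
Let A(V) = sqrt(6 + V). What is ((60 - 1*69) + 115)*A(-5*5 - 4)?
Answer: 106*I*sqrt(23) ≈ 508.36*I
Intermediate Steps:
((60 - 1*69) + 115)*A(-5*5 - 4) = ((60 - 1*69) + 115)*sqrt(6 + (-5*5 - 4)) = ((60 - 69) + 115)*sqrt(6 + (-25 - 4)) = (-9 + 115)*sqrt(6 - 29) = 106*sqrt(-23) = 106*(I*sqrt(23)) = 106*I*sqrt(23)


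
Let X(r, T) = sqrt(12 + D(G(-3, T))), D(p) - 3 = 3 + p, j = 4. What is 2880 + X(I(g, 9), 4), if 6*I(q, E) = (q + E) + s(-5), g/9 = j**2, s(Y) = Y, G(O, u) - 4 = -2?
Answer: 2880 + 2*sqrt(5) ≈ 2884.5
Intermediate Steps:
G(O, u) = 2 (G(O, u) = 4 - 2 = 2)
D(p) = 6 + p (D(p) = 3 + (3 + p) = 6 + p)
g = 144 (g = 9*4**2 = 9*16 = 144)
I(q, E) = -5/6 + E/6 + q/6 (I(q, E) = ((q + E) - 5)/6 = ((E + q) - 5)/6 = (-5 + E + q)/6 = -5/6 + E/6 + q/6)
X(r, T) = 2*sqrt(5) (X(r, T) = sqrt(12 + (6 + 2)) = sqrt(12 + 8) = sqrt(20) = 2*sqrt(5))
2880 + X(I(g, 9), 4) = 2880 + 2*sqrt(5)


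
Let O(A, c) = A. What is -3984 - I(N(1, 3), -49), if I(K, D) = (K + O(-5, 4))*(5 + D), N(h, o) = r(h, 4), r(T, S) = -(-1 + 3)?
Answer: -4292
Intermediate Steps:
r(T, S) = -2 (r(T, S) = -1*2 = -2)
N(h, o) = -2
I(K, D) = (-5 + K)*(5 + D) (I(K, D) = (K - 5)*(5 + D) = (-5 + K)*(5 + D))
-3984 - I(N(1, 3), -49) = -3984 - (-25 - 5*(-49) + 5*(-2) - 49*(-2)) = -3984 - (-25 + 245 - 10 + 98) = -3984 - 1*308 = -3984 - 308 = -4292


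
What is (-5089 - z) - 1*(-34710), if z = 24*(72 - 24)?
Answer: 28469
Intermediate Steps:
z = 1152 (z = 24*48 = 1152)
(-5089 - z) - 1*(-34710) = (-5089 - 1*1152) - 1*(-34710) = (-5089 - 1152) + 34710 = -6241 + 34710 = 28469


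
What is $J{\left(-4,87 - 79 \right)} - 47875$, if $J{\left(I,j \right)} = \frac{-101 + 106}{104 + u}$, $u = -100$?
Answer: $- \frac{191495}{4} \approx -47874.0$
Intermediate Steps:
$J{\left(I,j \right)} = \frac{5}{4}$ ($J{\left(I,j \right)} = \frac{-101 + 106}{104 - 100} = \frac{5}{4}$)
$J{\left(-4,87 - 79 \right)} - 47875 = \frac{5}{4} - 47875 = - \frac{191495}{4}$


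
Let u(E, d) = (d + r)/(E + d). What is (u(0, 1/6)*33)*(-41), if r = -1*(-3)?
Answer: -25707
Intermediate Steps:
r = 3
u(E, d) = (3 + d)/(E + d) (u(E, d) = (d + 3)/(E + d) = (3 + d)/(E + d))
(u(0, 1/6)*33)*(-41) = (((3 + 1/6)/(0 + 1/6))*33)*(-41) = (((3 + ⅙)/(0 + ⅙))*33)*(-41) = (((19/6)/(⅙))*33)*(-41) = ((6*(19/6))*33)*(-41) = (19*33)*(-41) = 627*(-41) = -25707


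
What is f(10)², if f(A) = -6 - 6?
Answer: 144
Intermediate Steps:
f(A) = -12
f(10)² = (-12)² = 144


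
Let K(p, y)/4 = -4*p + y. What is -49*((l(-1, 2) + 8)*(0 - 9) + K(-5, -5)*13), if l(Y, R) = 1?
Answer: -34251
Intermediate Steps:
K(p, y) = -16*p + 4*y (K(p, y) = 4*(-4*p + y) = 4*(y - 4*p) = -16*p + 4*y)
-49*((l(-1, 2) + 8)*(0 - 9) + K(-5, -5)*13) = -49*((1 + 8)*(0 - 9) + (-16*(-5) + 4*(-5))*13) = -49*(9*(-9) + (80 - 20)*13) = -49*(-81 + 60*13) = -49*(-81 + 780) = -49*699 = -34251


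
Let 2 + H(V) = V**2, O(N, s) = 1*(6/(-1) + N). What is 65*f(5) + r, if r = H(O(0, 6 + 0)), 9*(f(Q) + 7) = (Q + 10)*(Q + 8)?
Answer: 2962/3 ≈ 987.33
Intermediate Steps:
O(N, s) = -6 + N (O(N, s) = 1*(6*(-1) + N) = 1*(-6 + N) = -6 + N)
f(Q) = -7 + (8 + Q)*(10 + Q)/9 (f(Q) = -7 + ((Q + 10)*(Q + 8))/9 = -7 + ((10 + Q)*(8 + Q))/9 = -7 + ((8 + Q)*(10 + Q))/9 = -7 + (8 + Q)*(10 + Q)/9)
H(V) = -2 + V**2
r = 34 (r = -2 + (-6 + 0)**2 = -2 + (-6)**2 = -2 + 36 = 34)
65*f(5) + r = 65*(17/9 + 2*5 + (1/9)*5**2) + 34 = 65*(17/9 + 10 + (1/9)*25) + 34 = 65*(17/9 + 10 + 25/9) + 34 = 65*(44/3) + 34 = 2860/3 + 34 = 2962/3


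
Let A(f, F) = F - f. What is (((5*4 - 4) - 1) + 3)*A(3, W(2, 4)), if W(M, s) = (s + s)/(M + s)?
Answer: -30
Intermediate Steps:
W(M, s) = 2*s/(M + s) (W(M, s) = (2*s)/(M + s) = 2*s/(M + s))
(((5*4 - 4) - 1) + 3)*A(3, W(2, 4)) = (((5*4 - 4) - 1) + 3)*(2*4/(2 + 4) - 1*3) = (((20 - 4) - 1) + 3)*(2*4/6 - 3) = ((16 - 1) + 3)*(2*4*(1/6) - 3) = (15 + 3)*(4/3 - 3) = 18*(-5/3) = -30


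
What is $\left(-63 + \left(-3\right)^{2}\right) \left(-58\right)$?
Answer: $3132$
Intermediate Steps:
$\left(-63 + \left(-3\right)^{2}\right) \left(-58\right) = \left(-63 + 9\right) \left(-58\right) = \left(-54\right) \left(-58\right) = 3132$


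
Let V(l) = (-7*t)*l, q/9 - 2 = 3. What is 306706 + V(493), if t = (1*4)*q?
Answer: -314474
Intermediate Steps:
q = 45 (q = 18 + 9*3 = 18 + 27 = 45)
t = 180 (t = (1*4)*45 = 4*45 = 180)
V(l) = -1260*l (V(l) = (-7*180)*l = -1260*l)
306706 + V(493) = 306706 - 1260*493 = 306706 - 621180 = -314474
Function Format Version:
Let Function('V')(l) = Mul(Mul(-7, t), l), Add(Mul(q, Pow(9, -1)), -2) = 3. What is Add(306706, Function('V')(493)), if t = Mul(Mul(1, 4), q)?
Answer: -314474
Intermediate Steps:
q = 45 (q = Add(18, Mul(9, 3)) = Add(18, 27) = 45)
t = 180 (t = Mul(Mul(1, 4), 45) = Mul(4, 45) = 180)
Function('V')(l) = Mul(-1260, l) (Function('V')(l) = Mul(Mul(-7, 180), l) = Mul(-1260, l))
Add(306706, Function('V')(493)) = Add(306706, Mul(-1260, 493)) = Add(306706, -621180) = -314474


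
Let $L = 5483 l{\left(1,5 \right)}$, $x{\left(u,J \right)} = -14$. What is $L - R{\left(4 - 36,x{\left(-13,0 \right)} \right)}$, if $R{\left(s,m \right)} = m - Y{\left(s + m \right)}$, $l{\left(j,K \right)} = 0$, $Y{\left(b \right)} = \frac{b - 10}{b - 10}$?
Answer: $15$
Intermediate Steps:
$Y{\left(b \right)} = 1$ ($Y{\left(b \right)} = \frac{-10 + b}{-10 + b} = 1$)
$R{\left(s,m \right)} = -1 + m$ ($R{\left(s,m \right)} = m - 1 = -1 + m$)
$L = 0$ ($L = 5483 \cdot 0 = 0$)
$L - R{\left(4 - 36,x{\left(-13,0 \right)} \right)} = 0 - \left(-1 - 14\right) = 0 - -15 = 0 + 15 = 15$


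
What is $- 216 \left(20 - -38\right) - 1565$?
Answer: $-14093$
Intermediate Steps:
$- 216 \left(20 - -38\right) - 1565 = - 216 \left(20 + 38\right) - 1565 = \left(-216\right) 58 - 1565 = -12528 - 1565 = -14093$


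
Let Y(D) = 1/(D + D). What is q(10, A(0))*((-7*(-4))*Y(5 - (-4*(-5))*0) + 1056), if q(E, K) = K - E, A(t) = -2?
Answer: -63528/5 ≈ -12706.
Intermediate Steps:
Y(D) = 1/(2*D)
q(10, A(0))*((-7*(-4))*Y(5 - (-4*(-5))*0) + 1056) = (-2 - 1*10)*((-7*(-4))*(1/(2*(5 - (-4*(-5))*0))) + 1056) = (-2 - 10)*(28*(1/(2*(5 - 20*0))) + 1056) = -12*(28*(1/(2*(5 - 1*0))) + 1056) = -12*(28*(1/(2*(5 + 0))) + 1056) = -12*(28*((½)/5) + 1056) = -12*(28*((½)*(⅕)) + 1056) = -12*(28*(⅒) + 1056) = -12*(14/5 + 1056) = -12*5294/5 = -63528/5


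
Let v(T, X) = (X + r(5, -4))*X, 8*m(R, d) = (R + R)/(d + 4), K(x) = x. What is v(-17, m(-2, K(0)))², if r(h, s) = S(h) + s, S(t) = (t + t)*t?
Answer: 134689/4096 ≈ 32.883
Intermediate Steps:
m(R, d) = R/(4*(4 + d)) (m(R, d) = ((R + R)/(d + 4))/8 = ((2*R)/(4 + d))/8 = (2*R/(4 + d))/8 = R/(4*(4 + d)))
S(t) = 2*t² (S(t) = (2*t)*t = 2*t²)
r(h, s) = s + 2*h² (r(h, s) = 2*h² + s = s + 2*h²)
v(T, X) = X*(46 + X) (v(T, X) = (X + (-4 + 2*5²))*X = (X + (-4 + 2*25))*X = (X + (-4 + 50))*X = (X + 46)*X = (46 + X)*X = X*(46 + X))
v(-17, m(-2, K(0)))² = (((¼)*(-2)/(4 + 0))*(46 + (¼)*(-2)/(4 + 0)))² = (((¼)*(-2)/4)*(46 + (¼)*(-2)/4))² = (((¼)*(-2)*(¼))*(46 + (¼)*(-2)*(¼)))² = (-(46 - ⅛)/8)² = (-⅛*367/8)² = (-367/64)² = 134689/4096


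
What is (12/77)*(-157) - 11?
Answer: -2731/77 ≈ -35.468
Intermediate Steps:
(12/77)*(-157) - 11 = -1884/77 - 11 = -2731/77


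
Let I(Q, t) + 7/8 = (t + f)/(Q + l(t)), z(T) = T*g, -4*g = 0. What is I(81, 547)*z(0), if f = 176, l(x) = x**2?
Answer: 0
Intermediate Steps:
g = 0 (g = -1/4*0 = 0)
z(T) = 0 (z(T) = T*0 = 0)
I(Q, t) = -7/8 + (176 + t)/(Q + t**2) (I(Q, t) = -7/8 + (t + 176)/(Q + t**2) = -7/8 + (176 + t)/(Q + t**2))
I(81, 547)*z(0) = ((176 + 547 - 7/8*81 - 7/8*547**2)/(81 + 547**2))*0 = ((176 + 547 - 567/8 - 7/8*299209)/(81 + 299209))*0 = ((176 + 547 - 567/8 - 2094463/8)/299290)*0 = ((1/299290)*(-1044623/4))*0 = -1044623/1197160*0 = 0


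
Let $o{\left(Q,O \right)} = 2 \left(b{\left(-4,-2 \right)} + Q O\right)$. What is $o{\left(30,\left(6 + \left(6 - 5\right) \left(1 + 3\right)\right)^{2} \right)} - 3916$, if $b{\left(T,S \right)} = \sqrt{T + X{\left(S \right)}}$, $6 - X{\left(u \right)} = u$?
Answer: $2088$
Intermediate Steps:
$X{\left(u \right)} = 6 - u$
$b{\left(T,S \right)} = \sqrt{6 + T - S}$ ($b{\left(T,S \right)} = \sqrt{T - \left(-6 + S\right)} = \sqrt{6 + T - S}$)
$o{\left(Q,O \right)} = 4 + 2 O Q$ ($o{\left(Q,O \right)} = 2 \left(\sqrt{6 - 4 - -2} + Q O\right) = 2 \left(\sqrt{6 - 4 + 2} + O Q\right) = 2 \left(\sqrt{4} + O Q\right) = 2 \left(2 + O Q\right) = 4 + 2 O Q$)
$o{\left(30,\left(6 + \left(6 - 5\right) \left(1 + 3\right)\right)^{2} \right)} - 3916 = \left(4 + 2 \left(6 + \left(6 - 5\right) \left(1 + 3\right)\right)^{2} \cdot 30\right) - 3916 = \left(4 + 2 \left(6 + 1 \cdot 4\right)^{2} \cdot 30\right) - 3916 = \left(4 + 2 \left(6 + 4\right)^{2} \cdot 30\right) - 3916 = \left(4 + 2 \cdot 10^{2} \cdot 30\right) - 3916 = \left(4 + 2 \cdot 100 \cdot 30\right) - 3916 = \left(4 + 6000\right) - 3916 = 6004 - 3916 = 2088$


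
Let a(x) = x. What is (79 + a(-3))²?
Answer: 5776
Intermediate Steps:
(79 + a(-3))² = (79 - 3)² = 76² = 5776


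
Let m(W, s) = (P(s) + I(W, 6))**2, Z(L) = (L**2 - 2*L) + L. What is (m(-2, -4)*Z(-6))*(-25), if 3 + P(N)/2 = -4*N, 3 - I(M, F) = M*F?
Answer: -1765050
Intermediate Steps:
I(M, F) = 3 - F*M (I(M, F) = 3 - M*F = 3 - F*M)
Z(L) = L**2 - L
P(N) = -6 - 8*N (P(N) = -6 + 2*(-4*N) = -6 - 8*N)
m(W, s) = (-3 - 8*s - 6*W)**2 (m(W, s) = ((-6 - 8*s) + (3 - 1*6*W))**2 = ((-6 - 8*s) + (3 - 6*W))**2 = (-3 - 8*s - 6*W)**2)
(m(-2, -4)*Z(-6))*(-25) = ((3 + 6*(-2) + 8*(-4))**2*(-6*(-1 - 6)))*(-25) = ((3 - 12 - 32)**2*(-6*(-7)))*(-25) = ((-41)**2*42)*(-25) = (1681*42)*(-25) = 70602*(-25) = -1765050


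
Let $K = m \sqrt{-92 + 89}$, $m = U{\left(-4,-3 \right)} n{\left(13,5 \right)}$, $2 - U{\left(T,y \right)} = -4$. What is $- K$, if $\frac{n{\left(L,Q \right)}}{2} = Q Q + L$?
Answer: $- 456 i \sqrt{3} \approx - 789.82 i$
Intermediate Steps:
$n{\left(L,Q \right)} = 2 L + 2 Q^{2}$ ($n{\left(L,Q \right)} = 2 \left(Q Q + L\right) = 2 \left(Q^{2} + L\right) = 2 \left(L + Q^{2}\right) = 2 L + 2 Q^{2}$)
$U{\left(T,y \right)} = 6$ ($U{\left(T,y \right)} = 2 - -4 = 2 + 4 = 6$)
$m = 456$ ($m = 6 \left(2 \cdot 13 + 2 \cdot 5^{2}\right) = 6 \left(26 + 2 \cdot 25\right) = 6 \left(26 + 50\right) = 6 \cdot 76 = 456$)
$K = 456 i \sqrt{3}$ ($K = 456 \sqrt{-92 + 89} = 456 \sqrt{-3} = 456 i \sqrt{3} \approx 789.82 i$)
$- K = - 456 i \sqrt{3}$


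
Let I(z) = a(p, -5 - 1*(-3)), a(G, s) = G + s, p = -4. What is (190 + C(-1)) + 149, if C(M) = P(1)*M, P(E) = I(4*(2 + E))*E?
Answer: 345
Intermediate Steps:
I(z) = -6 (I(z) = -4 + (-5 - 1*(-3)) = -4 + (-5 + 3) = -4 - 2 = -6)
P(E) = -6*E
C(M) = -6*M (C(M) = (-6*1)*M = -6*M)
(190 + C(-1)) + 149 = (190 - 6*(-1)) + 149 = (190 + 6) + 149 = 196 + 149 = 345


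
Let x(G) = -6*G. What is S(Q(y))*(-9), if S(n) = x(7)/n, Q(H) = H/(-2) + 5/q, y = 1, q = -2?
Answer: -126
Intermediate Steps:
Q(H) = -5/2 - H/2 (Q(H) = H/(-2) + 5/(-2) = H*(-½) + 5*(-½) = -H/2 - 5/2 = -5/2 - H/2)
S(n) = -42/n (S(n) = (-6*7)/n = -42/n)
S(Q(y))*(-9) = -42/(-5/2 - ½*1)*(-9) = -42/(-5/2 - ½)*(-9) = -42/(-3)*(-9) = -42*(-⅓)*(-9) = 14*(-9) = -126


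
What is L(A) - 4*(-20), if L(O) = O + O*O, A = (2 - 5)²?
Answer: 170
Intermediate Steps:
A = 9 (A = (-3)² = 9)
L(O) = O + O²
L(A) - 4*(-20) = 9*(1 + 9) - 4*(-20) = 9*10 - 1*(-80) = 90 + 80 = 170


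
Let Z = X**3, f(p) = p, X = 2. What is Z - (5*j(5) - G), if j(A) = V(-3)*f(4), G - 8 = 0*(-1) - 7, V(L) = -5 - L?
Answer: 49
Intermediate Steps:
G = 1 (G = 8 + (0*(-1) - 7) = 8 + (0 - 7) = 8 - 7 = 1)
j(A) = -8 (j(A) = (-5 - 1*(-3))*4 = (-5 + 3)*4 = -2*4 = -8)
Z = 8 (Z = 2**3 = 8)
Z - (5*j(5) - G) = 8 - (5*(-8) - 1*1) = 8 - (-40 - 1) = 8 - 1*(-41) = 8 + 41 = 49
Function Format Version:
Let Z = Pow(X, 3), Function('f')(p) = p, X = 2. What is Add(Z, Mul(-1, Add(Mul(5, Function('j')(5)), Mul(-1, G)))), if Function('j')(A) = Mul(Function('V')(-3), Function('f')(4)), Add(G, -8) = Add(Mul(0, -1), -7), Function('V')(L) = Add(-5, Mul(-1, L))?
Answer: 49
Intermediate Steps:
G = 1 (G = Add(8, Add(Mul(0, -1), -7)) = Add(8, Add(0, -7)) = Add(8, -7) = 1)
Function('j')(A) = -8 (Function('j')(A) = Mul(Add(-5, Mul(-1, -3)), 4) = Mul(Add(-5, 3), 4) = Mul(-2, 4) = -8)
Z = 8 (Z = Pow(2, 3) = 8)
Add(Z, Mul(-1, Add(Mul(5, Function('j')(5)), Mul(-1, G)))) = Add(8, Mul(-1, Add(Mul(5, -8), Mul(-1, 1)))) = Add(8, Mul(-1, Add(-40, -1))) = Add(8, Mul(-1, -41)) = Add(8, 41) = 49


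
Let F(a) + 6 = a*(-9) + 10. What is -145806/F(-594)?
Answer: -72903/2675 ≈ -27.253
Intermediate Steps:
F(a) = 4 - 9*a (F(a) = -6 + (a*(-9) + 10) = -6 + (-9*a + 10) = -6 + (10 - 9*a) = 4 - 9*a)
-145806/F(-594) = -145806/(4 - 9*(-594)) = -145806/(4 + 5346) = -145806/5350 = -145806*1/5350 = -72903/2675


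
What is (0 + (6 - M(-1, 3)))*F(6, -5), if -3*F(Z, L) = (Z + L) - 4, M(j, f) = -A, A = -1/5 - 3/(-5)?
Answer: 32/5 ≈ 6.4000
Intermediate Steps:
A = ⅖ (A = -1*⅕ - 3*(-⅕) = -⅕ + ⅗ = ⅖ ≈ 0.40000)
M(j, f) = -⅖ (M(j, f) = -1*⅖ = -⅖)
F(Z, L) = 4/3 - L/3 - Z/3 (F(Z, L) = -((Z + L) - 4)/3 = -((L + Z) - 4)/3 = -(-4 + L + Z)/3 = 4/3 - L/3 - Z/3)
(0 + (6 - M(-1, 3)))*F(6, -5) = (0 + (6 - 1*(-⅖)))*(4/3 - ⅓*(-5) - ⅓*6) = (0 + (6 + ⅖))*(4/3 + 5/3 - 2) = (0 + 32/5)*1 = (32/5)*1 = 32/5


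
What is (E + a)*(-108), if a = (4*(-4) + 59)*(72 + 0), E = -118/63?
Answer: -2339160/7 ≈ -3.3417e+5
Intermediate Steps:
E = -118/63 (E = -118*1/63 = -118/63 ≈ -1.8730)
a = 3096 (a = (-16 + 59)*72 = 43*72 = 3096)
(E + a)*(-108) = (-118/63 + 3096)*(-108) = (194930/63)*(-108) = -2339160/7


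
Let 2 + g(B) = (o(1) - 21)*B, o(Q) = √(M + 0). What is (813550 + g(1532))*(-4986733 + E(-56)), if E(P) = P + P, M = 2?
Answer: -3896600998720 - 7639846540*√2 ≈ -3.9074e+12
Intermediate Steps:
o(Q) = √2 (o(Q) = √(2 + 0) = √2)
E(P) = 2*P
g(B) = -2 + B*(-21 + √2) (g(B) = -2 + (√2 - 21)*B = -2 + (-21 + √2)*B = -2 + B*(-21 + √2))
(813550 + g(1532))*(-4986733 + E(-56)) = (813550 + (-2 - 21*1532 + 1532*√2))*(-4986733 + 2*(-56)) = (813550 + (-2 - 32172 + 1532*√2))*(-4986733 - 112) = (813550 + (-32174 + 1532*√2))*(-4986845) = (781376 + 1532*√2)*(-4986845) = -3896600998720 - 7639846540*√2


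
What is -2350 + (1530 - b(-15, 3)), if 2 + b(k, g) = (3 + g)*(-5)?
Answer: -788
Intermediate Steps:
b(k, g) = -17 - 5*g (b(k, g) = -2 + (3 + g)*(-5) = -2 + (-15 - 5*g) = -17 - 5*g)
-2350 + (1530 - b(-15, 3)) = -2350 + (1530 - (-17 - 5*3)) = -2350 + (1530 - (-17 - 15)) = -2350 + (1530 - 1*(-32)) = -2350 + (1530 + 32) = -2350 + 1562 = -788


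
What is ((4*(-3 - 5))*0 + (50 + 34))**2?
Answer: 7056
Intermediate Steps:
((4*(-3 - 5))*0 + (50 + 34))**2 = ((4*(-8))*0 + 84)**2 = (-32*0 + 84)**2 = (0 + 84)**2 = 84**2 = 7056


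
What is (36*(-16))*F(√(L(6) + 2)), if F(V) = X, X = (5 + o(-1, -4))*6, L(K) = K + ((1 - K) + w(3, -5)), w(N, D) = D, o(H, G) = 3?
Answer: -27648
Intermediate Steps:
L(K) = -4 (L(K) = K + ((1 - K) - 5) = K + (-4 - K) = -4)
X = 48 (X = (5 + 3)*6 = 8*6 = 48)
F(V) = 48
(36*(-16))*F(√(L(6) + 2)) = (36*(-16))*48 = -576*48 = -27648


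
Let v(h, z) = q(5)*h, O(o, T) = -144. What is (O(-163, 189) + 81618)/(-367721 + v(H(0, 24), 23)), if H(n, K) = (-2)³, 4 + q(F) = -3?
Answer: -27158/122555 ≈ -0.22160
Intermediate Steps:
q(F) = -7 (q(F) = -4 - 3 = -7)
H(n, K) = -8
v(h, z) = -7*h
(O(-163, 189) + 81618)/(-367721 + v(H(0, 24), 23)) = (-144 + 81618)/(-367721 - 7*(-8)) = 81474/(-367721 + 56) = 81474/(-367665) = 81474*(-1/367665) = -27158/122555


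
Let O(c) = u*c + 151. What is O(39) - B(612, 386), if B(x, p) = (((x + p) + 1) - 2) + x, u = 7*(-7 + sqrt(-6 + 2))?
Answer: -3369 + 546*I ≈ -3369.0 + 546.0*I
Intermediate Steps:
u = -49 + 14*I (u = 7*(-7 + sqrt(-4)) = 7*(-7 + 2*I) = -49 + 14*I ≈ -49.0 + 14.0*I)
B(x, p) = -1 + p + 2*x (B(x, p) = (((p + x) + 1) - 2) + x = ((1 + p + x) - 2) + x = (-1 + p + x) + x = -1 + p + 2*x)
O(c) = 151 + c*(-49 + 14*I) (O(c) = (-49 + 14*I)*c + 151 = c*(-49 + 14*I) + 151 = 151 + c*(-49 + 14*I))
O(39) - B(612, 386) = (151 + 39*(-49 + 14*I)) - (-1 + 386 + 2*612) = (151 + (-1911 + 546*I)) - (-1 + 386 + 1224) = (-1760 + 546*I) - 1*1609 = (-1760 + 546*I) - 1609 = -3369 + 546*I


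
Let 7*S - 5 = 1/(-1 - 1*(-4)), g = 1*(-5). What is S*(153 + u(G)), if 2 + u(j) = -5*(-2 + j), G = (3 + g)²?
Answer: 752/7 ≈ 107.43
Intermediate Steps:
g = -5
G = 4 (G = (3 - 5)² = (-2)² = 4)
u(j) = 8 - 5*j (u(j) = -2 - 5*(-2 + j) = -2 + (10 - 5*j) = 8 - 5*j)
S = 16/21 (S = 5/7 + 1/(7*(-1 - 1*(-4))) = 5/7 + 1/(7*(-1 + 4)) = 5/7 + (⅐)/3 = 5/7 + (⅐)*(⅓) = 5/7 + 1/21 = 16/21 ≈ 0.76190)
S*(153 + u(G)) = 16*(153 + (8 - 5*4))/21 = 16*(153 + (8 - 20))/21 = 16*(153 - 12)/21 = (16/21)*141 = 752/7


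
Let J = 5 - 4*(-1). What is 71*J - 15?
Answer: 624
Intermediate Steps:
J = 9 (J = 5 + 4 = 9)
71*J - 15 = 71*9 - 15 = 639 - 15 = 624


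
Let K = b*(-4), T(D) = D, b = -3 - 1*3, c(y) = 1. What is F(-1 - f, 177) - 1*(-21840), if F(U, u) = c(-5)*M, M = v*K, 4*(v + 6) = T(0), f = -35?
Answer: 21696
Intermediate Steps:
b = -6 (b = -3 - 3 = -6)
K = 24 (K = -6*(-4) = 24)
v = -6 (v = -6 + (1/4)*0 = -6 + 0 = -6)
M = -144 (M = -6*24 = -144)
F(U, u) = -144 (F(U, u) = 1*(-144) = -144)
F(-1 - f, 177) - 1*(-21840) = -144 - 1*(-21840) = -144 + 21840 = 21696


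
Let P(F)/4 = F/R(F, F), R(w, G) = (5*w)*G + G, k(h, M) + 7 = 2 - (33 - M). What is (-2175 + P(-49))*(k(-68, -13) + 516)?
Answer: -61694340/61 ≈ -1.0114e+6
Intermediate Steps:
k(h, M) = -38 + M (k(h, M) = -7 + (2 - (33 - M)) = -7 + (2 + (-33 + M)) = -7 + (-31 + M) = -38 + M)
R(w, G) = G + 5*G*w (R(w, G) = 5*G*w + G = G + 5*G*w)
P(F) = 4/(1 + 5*F) (P(F) = 4*(F/((F*(1 + 5*F)))) = 4*(F*(1/(F*(1 + 5*F)))) = 4/(1 + 5*F))
(-2175 + P(-49))*(k(-68, -13) + 516) = (-2175 + 4/(1 + 5*(-49)))*((-38 - 13) + 516) = (-2175 + 4/(1 - 245))*(-51 + 516) = (-2175 + 4/(-244))*465 = (-2175 + 4*(-1/244))*465 = (-2175 - 1/61)*465 = -132676/61*465 = -61694340/61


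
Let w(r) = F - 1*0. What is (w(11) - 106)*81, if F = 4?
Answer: -8262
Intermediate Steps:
w(r) = 4 (w(r) = 4 - 1*0 = 4 + 0 = 4)
(w(11) - 106)*81 = (4 - 106)*81 = -102*81 = -8262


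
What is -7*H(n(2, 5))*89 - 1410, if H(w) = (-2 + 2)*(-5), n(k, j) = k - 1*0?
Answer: -1410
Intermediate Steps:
n(k, j) = k (n(k, j) = k + 0 = k)
H(w) = 0 (H(w) = 0*(-5) = 0)
-7*H(n(2, 5))*89 - 1410 = -7*0*89 - 1410 = 0*89 - 1410 = 0 - 1410 = -1410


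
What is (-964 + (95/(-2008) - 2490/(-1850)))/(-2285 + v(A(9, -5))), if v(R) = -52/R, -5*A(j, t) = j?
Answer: 3218618727/7542901400 ≈ 0.42671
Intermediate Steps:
A(j, t) = -j/5
(-964 + (95/(-2008) - 2490/(-1850)))/(-2285 + v(A(9, -5))) = (-964 + (95/(-2008) - 2490/(-1850)))/(-2285 - 52/((-⅕*9))) = (-964 + (95*(-1/2008) - 2490*(-1/1850)))/(-2285 - 52/(-9/5)) = (-964 + (-95/2008 + 249/185))/(-2285 - 52*(-5/9)) = (-964 + 482417/371480)/(-2285 + 260/9) = -357624303/(371480*(-20305/9)) = -357624303/371480*(-9/20305) = 3218618727/7542901400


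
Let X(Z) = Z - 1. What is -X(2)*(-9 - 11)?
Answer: 20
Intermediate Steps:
X(Z) = -1 + Z
-X(2)*(-9 - 11) = -(-1 + 2)*(-9 - 11) = -(-20) = -1*(-20) = 20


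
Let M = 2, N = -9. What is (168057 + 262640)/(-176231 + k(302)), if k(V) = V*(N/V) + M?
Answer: -430697/176238 ≈ -2.4438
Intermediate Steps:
k(V) = -7 (k(V) = V*(-9/V) + 2 = -9 + 2 = -7)
(168057 + 262640)/(-176231 + k(302)) = (168057 + 262640)/(-176231 - 7) = 430697/(-176238) = 430697*(-1/176238) = -430697/176238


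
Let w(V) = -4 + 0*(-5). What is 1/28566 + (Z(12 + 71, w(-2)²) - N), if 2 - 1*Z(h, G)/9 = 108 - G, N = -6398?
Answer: 159626809/28566 ≈ 5588.0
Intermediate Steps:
w(V) = -4 (w(V) = -4 + 0 = -4)
Z(h, G) = -954 + 9*G (Z(h, G) = 18 - 9*(108 - G) = 18 + (-972 + 9*G) = -954 + 9*G)
1/28566 + (Z(12 + 71, w(-2)²) - N) = 1/28566 + ((-954 + 9*(-4)²) - 1*(-6398)) = 1/28566 + ((-954 + 9*16) + 6398) = 1/28566 + ((-954 + 144) + 6398) = 1/28566 + (-810 + 6398) = 1/28566 + 5588 = 159626809/28566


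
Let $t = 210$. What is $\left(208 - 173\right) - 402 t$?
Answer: $-84385$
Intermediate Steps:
$\left(208 - 173\right) - 402 t = \left(208 - 173\right) - 84420 = 35 - 84420 = -84385$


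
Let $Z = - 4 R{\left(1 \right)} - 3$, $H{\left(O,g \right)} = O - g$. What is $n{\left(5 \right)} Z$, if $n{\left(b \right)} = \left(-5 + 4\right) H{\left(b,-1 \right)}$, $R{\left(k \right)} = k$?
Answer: $42$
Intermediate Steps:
$n{\left(b \right)} = -1 - b$ ($n{\left(b \right)} = \left(-5 + 4\right) \left(b - -1\right) = - (b + 1) = - (1 + b) = -1 - b$)
$Z = -7$ ($Z = \left(-4\right) 1 - 3 = -4 - 3 = -7$)
$n{\left(5 \right)} Z = \left(-1 - 5\right) \left(-7\right) = \left(-6\right) \left(-7\right) = 42$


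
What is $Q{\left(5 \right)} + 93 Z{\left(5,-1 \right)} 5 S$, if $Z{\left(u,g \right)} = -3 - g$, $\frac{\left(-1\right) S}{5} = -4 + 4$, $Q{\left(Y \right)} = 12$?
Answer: $12$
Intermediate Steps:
$S = 0$ ($S = - 5 \left(-4 + 4\right) = \left(-5\right) 0 = 0$)
$Q{\left(5 \right)} + 93 Z{\left(5,-1 \right)} 5 S = 12 + 93 \left(-3 - -1\right) 5 \cdot 0 = 12 + 93 \left(-3 + 1\right) 5 \cdot 0 = 12 + 93 \left(-2\right) 5 \cdot 0 = 12 + 93 \left(\left(-10\right) 0\right) = 12 + 93 \cdot 0 = 12 + 0 = 12$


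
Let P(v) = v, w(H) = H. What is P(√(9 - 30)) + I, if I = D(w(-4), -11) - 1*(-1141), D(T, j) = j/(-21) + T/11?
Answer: 263608/231 + I*√21 ≈ 1141.2 + 4.5826*I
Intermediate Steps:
D(T, j) = -j/21 + T/11 (D(T, j) = j*(-1/21) + T*(1/11) = -j/21 + T/11)
I = 263608/231 (I = (-1/21*(-11) + (1/11)*(-4)) - 1*(-1141) = (11/21 - 4/11) + 1141 = 37/231 + 1141 = 263608/231 ≈ 1141.2)
P(√(9 - 30)) + I = √(9 - 30) + 263608/231 = √(-21) + 263608/231 = I*√21 + 263608/231 = 263608/231 + I*√21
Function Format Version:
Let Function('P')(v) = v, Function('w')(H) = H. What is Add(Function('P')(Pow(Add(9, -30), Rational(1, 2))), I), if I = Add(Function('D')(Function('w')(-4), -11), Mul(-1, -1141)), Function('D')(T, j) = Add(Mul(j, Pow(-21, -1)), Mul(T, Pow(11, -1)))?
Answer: Add(Rational(263608, 231), Mul(I, Pow(21, Rational(1, 2)))) ≈ Add(1141.2, Mul(4.5826, I))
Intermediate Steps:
Function('D')(T, j) = Add(Mul(Rational(-1, 21), j), Mul(Rational(1, 11), T)) (Function('D')(T, j) = Add(Mul(j, Rational(-1, 21)), Mul(T, Rational(1, 11))) = Add(Mul(Rational(-1, 21), j), Mul(Rational(1, 11), T)))
I = Rational(263608, 231) (I = Add(Add(Mul(Rational(-1, 21), -11), Mul(Rational(1, 11), -4)), Mul(-1, -1141)) = Add(Add(Rational(11, 21), Rational(-4, 11)), 1141) = Add(Rational(37, 231), 1141) = Rational(263608, 231) ≈ 1141.2)
Add(Function('P')(Pow(Add(9, -30), Rational(1, 2))), I) = Add(Pow(Add(9, -30), Rational(1, 2)), Rational(263608, 231)) = Add(Pow(-21, Rational(1, 2)), Rational(263608, 231)) = Add(Mul(I, Pow(21, Rational(1, 2))), Rational(263608, 231)) = Add(Rational(263608, 231), Mul(I, Pow(21, Rational(1, 2))))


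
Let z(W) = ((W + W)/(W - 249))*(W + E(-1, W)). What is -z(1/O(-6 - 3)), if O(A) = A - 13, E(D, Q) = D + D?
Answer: 45/60269 ≈ 0.00074665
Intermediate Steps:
E(D, Q) = 2*D
O(A) = -13 + A
z(W) = 2*W*(-2 + W)/(-249 + W) (z(W) = ((W + W)/(W - 249))*(W + 2*(-1)) = ((2*W)/(-249 + W))*(W - 2) = (2*W/(-249 + W))*(-2 + W) = 2*W*(-2 + W)/(-249 + W))
-z(1/O(-6 - 3)) = -2*(-2 + 1/(-13 + (-6 - 3)))/((-13 + (-6 - 3))*(-249 + 1/(-13 + (-6 - 3)))) = -2*(-2 + 1/(-13 - 9))/((-13 - 9)*(-249 + 1/(-13 - 9))) = -2*(-2 + 1/(-22))/((-22)*(-249 + 1/(-22))) = -2*(-1)*(-2 - 1/22)/(22*(-249 - 1/22)) = -2*(-1)*(-45)/(22*(-5479/22)*22) = -2*(-1)*(-22)*(-45)/(22*5479*22) = -1*(-45/60269) = 45/60269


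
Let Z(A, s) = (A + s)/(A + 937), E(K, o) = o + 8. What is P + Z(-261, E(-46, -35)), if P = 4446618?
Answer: 751478370/169 ≈ 4.4466e+6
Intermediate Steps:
E(K, o) = 8 + o
Z(A, s) = (A + s)/(937 + A)
P + Z(-261, E(-46, -35)) = 4446618 + (-261 + (8 - 35))/(937 - 261) = 4446618 + (-261 - 27)/676 = 4446618 + (1/676)*(-288) = 4446618 - 72/169 = 751478370/169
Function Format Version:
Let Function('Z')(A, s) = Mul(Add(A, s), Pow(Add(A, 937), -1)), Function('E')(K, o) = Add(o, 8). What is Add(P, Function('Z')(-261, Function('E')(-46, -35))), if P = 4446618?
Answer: Rational(751478370, 169) ≈ 4.4466e+6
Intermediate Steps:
Function('E')(K, o) = Add(8, o)
Function('Z')(A, s) = Mul(Pow(Add(937, A), -1), Add(A, s)) (Function('Z')(A, s) = Mul(Add(A, s), Pow(Add(937, A), -1)) = Mul(Pow(Add(937, A), -1), Add(A, s)))
Add(P, Function('Z')(-261, Function('E')(-46, -35))) = Add(4446618, Mul(Pow(Add(937, -261), -1), Add(-261, Add(8, -35)))) = Add(4446618, Mul(Pow(676, -1), Add(-261, -27))) = Add(4446618, Mul(Rational(1, 676), -288)) = Add(4446618, Rational(-72, 169)) = Rational(751478370, 169)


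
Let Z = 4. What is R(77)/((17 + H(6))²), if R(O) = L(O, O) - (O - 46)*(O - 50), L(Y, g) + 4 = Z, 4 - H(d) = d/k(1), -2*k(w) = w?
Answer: -93/121 ≈ -0.76859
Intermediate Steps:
k(w) = -w/2
H(d) = 4 + 2*d (H(d) = 4 - d/((-½*1)) = 4 - d/(-½) = 4 - d*(-2) = 4 - (-2)*d = 4 + 2*d)
L(Y, g) = 0 (L(Y, g) = -4 + 4 = 0)
R(O) = -(-50 + O)*(-46 + O) (R(O) = 0 - (O - 46)*(O - 50) = 0 - (-46 + O)*(-50 + O) = 0 - (-50 + O)*(-46 + O) = -(-50 + O)*(-46 + O))
R(77)/((17 + H(6))²) = (-2300 - 1*77² + 96*77)/((17 + (4 + 2*6))²) = (-2300 - 1*5929 + 7392)/((17 + (4 + 12))²) = (-2300 - 5929 + 7392)/((17 + 16)²) = -837/(33²) = -837/1089 = -837*1/1089 = -93/121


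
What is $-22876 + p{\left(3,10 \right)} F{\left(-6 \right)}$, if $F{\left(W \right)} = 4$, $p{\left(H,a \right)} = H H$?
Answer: $-22840$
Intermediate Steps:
$p{\left(H,a \right)} = H^{2}$
$-22876 + p{\left(3,10 \right)} F{\left(-6 \right)} = -22876 + 3^{2} \cdot 4 = -22876 + 9 \cdot 4 = -22876 + 36 = -22840$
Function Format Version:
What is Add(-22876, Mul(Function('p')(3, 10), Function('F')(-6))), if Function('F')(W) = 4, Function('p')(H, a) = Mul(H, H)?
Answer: -22840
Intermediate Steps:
Function('p')(H, a) = Pow(H, 2)
Add(-22876, Mul(Function('p')(3, 10), Function('F')(-6))) = Add(-22876, Mul(Pow(3, 2), 4)) = Add(-22876, Mul(9, 4)) = Add(-22876, 36) = -22840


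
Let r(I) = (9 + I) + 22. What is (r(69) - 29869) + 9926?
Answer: -19843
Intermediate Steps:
r(I) = 31 + I
(r(69) - 29869) + 9926 = ((31 + 69) - 29869) + 9926 = (100 - 29869) + 9926 = -29769 + 9926 = -19843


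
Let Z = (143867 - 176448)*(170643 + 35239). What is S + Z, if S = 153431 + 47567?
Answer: -6707640444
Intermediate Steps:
S = 200998
Z = -6707841442 (Z = -32581*205882 = -6707841442)
S + Z = 200998 - 6707841442 = -6707640444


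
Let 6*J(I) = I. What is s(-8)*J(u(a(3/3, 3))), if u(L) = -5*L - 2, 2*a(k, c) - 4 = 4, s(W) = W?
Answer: 88/3 ≈ 29.333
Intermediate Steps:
a(k, c) = 4 (a(k, c) = 2 + (½)*4 = 2 + 2 = 4)
u(L) = -2 - 5*L
J(I) = I/6
s(-8)*J(u(a(3/3, 3))) = -4*(-2 - 5*4)/3 = -4*(-2 - 20)/3 = -4*(-22)/3 = -8*(-11/3) = 88/3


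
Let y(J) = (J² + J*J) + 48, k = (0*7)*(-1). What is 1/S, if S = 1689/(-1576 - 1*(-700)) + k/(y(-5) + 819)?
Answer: -292/563 ≈ -0.51865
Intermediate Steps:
k = 0 (k = 0*(-1) = 0)
y(J) = 48 + 2*J² (y(J) = (J² + J²) + 48 = 2*J² + 48 = 48 + 2*J²)
S = -563/292 (S = 1689/(-1576 - 1*(-700)) + 0/((48 + 2*(-5)²) + 819) = 1689/(-1576 + 700) + 0/((48 + 2*25) + 819) = 1689/(-876) + 0/((48 + 50) + 819) = 1689*(-1/876) + 0/(98 + 819) = -563/292 + 0/917 = -563/292 + 0*(1/917) = -563/292 + 0 = -563/292 ≈ -1.9281)
1/S = 1/(-563/292) = -292/563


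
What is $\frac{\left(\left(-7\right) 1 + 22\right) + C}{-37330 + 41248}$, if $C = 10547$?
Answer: $\frac{5281}{1959} \approx 2.6958$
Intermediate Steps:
$\frac{\left(\left(-7\right) 1 + 22\right) + C}{-37330 + 41248} = \frac{\left(\left(-7\right) 1 + 22\right) + 10547}{-37330 + 41248} = \frac{\left(-7 + 22\right) + 10547}{3918} = \left(15 + 10547\right) \frac{1}{3918} = 10562 \cdot \frac{1}{3918} = \frac{5281}{1959}$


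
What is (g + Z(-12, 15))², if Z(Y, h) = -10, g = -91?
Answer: 10201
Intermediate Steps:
(g + Z(-12, 15))² = (-91 - 10)² = (-101)² = 10201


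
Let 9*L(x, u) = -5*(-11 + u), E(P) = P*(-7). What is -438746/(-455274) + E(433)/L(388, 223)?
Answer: 6442245103/241295220 ≈ 26.699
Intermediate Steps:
E(P) = -7*P
L(x, u) = 55/9 - 5*u/9 (L(x, u) = (-5*(-11 + u))/9 = (55 - 5*u)/9 = 55/9 - 5*u/9)
-438746/(-455274) + E(433)/L(388, 223) = -438746/(-455274) + (-7*433)/(55/9 - 5/9*223) = -438746*(-1/455274) - 3031/(55/9 - 1115/9) = 219373/227637 - 3031/(-1060/9) = 219373/227637 - 3031*(-9/1060) = 219373/227637 + 27279/1060 = 6442245103/241295220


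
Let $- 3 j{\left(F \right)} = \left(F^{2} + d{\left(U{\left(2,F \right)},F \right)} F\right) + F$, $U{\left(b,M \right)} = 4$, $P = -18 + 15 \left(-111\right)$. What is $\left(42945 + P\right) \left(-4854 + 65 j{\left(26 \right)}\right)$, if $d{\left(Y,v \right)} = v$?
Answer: $-1432231528$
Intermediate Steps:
$P = -1683$ ($P = -18 - 1665 = -1683$)
$j{\left(F \right)} = - \frac{2 F^{2}}{3} - \frac{F}{3}$ ($j{\left(F \right)} = - \frac{\left(F^{2} + F F\right) + F}{3} = - \frac{\left(F^{2} + F^{2}\right) + F}{3} = - \frac{2 F^{2} + F}{3} = - \frac{F + 2 F^{2}}{3} = - \frac{2 F^{2}}{3} - \frac{F}{3}$)
$\left(42945 + P\right) \left(-4854 + 65 j{\left(26 \right)}\right) = \left(42945 - 1683\right) \left(-4854 + 65 \left(\left(- \frac{1}{3}\right) 26 \left(1 + 2 \cdot 26\right)\right)\right) = 41262 \left(-4854 + 65 \left(\left(- \frac{1}{3}\right) 26 \left(1 + 52\right)\right)\right) = 41262 \left(-4854 + 65 \left(\left(- \frac{1}{3}\right) 26 \cdot 53\right)\right) = 41262 \left(-4854 + 65 \left(- \frac{1378}{3}\right)\right) = 41262 \left(-4854 - \frac{89570}{3}\right) = 41262 \left(- \frac{104132}{3}\right) = -1432231528$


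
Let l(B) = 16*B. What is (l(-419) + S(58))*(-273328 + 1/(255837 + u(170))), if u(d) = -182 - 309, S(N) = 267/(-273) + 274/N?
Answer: 617040735858394695/336929047 ≈ 1.8314e+9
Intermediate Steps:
S(N) = -89/91 + 274/N (S(N) = 267*(-1/273) + 274/N = -89/91 + 274/N)
u(d) = -491
(l(-419) + S(58))*(-273328 + 1/(255837 + u(170))) = (16*(-419) + (-89/91 + 274/58))*(-273328 + 1/(255837 - 491)) = (-6704 + (-89/91 + 274*(1/58)))*(-273328 + 1/255346) = (-6704 + (-89/91 + 137/29))*(-273328 + 1/255346) = (-6704 + 9886/2639)*(-69793211487/255346) = -17681970/2639*(-69793211487/255346) = 617040735858394695/336929047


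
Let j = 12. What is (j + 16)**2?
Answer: 784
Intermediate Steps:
(j + 16)**2 = (12 + 16)**2 = 28**2 = 784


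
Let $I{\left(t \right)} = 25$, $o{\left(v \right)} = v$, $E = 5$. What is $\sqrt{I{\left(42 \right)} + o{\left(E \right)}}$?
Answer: $\sqrt{30} \approx 5.4772$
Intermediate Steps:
$\sqrt{I{\left(42 \right)} + o{\left(E \right)}} = \sqrt{25 + 5} = \sqrt{30}$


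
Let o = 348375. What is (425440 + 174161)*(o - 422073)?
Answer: -44189394498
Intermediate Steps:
(425440 + 174161)*(o - 422073) = (425440 + 174161)*(348375 - 422073) = 599601*(-73698) = -44189394498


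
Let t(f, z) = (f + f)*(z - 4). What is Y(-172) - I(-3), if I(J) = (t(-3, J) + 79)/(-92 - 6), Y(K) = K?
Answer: -16735/98 ≈ -170.77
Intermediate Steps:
t(f, z) = 2*f*(-4 + z) (t(f, z) = (2*f)*(-4 + z) = 2*f*(-4 + z))
I(J) = -103/98 + 3*J/49 (I(J) = (2*(-3)*(-4 + J) + 79)/(-92 - 6) = ((24 - 6*J) + 79)/(-98) = (103 - 6*J)*(-1/98) = -103/98 + 3*J/49)
Y(-172) - I(-3) = -172 - (-103/98 + (3/49)*(-3)) = -172 - (-103/98 - 9/49) = -172 - 1*(-121/98) = -172 + 121/98 = -16735/98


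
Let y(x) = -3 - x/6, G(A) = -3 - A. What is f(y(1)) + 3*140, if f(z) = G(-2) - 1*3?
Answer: 416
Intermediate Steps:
y(x) = -3 - x/6
f(z) = -4 (f(z) = (-3 - 1*(-2)) - 1*3 = (-3 + 2) - 3 = -1 - 3 = -4)
f(y(1)) + 3*140 = -4 + 3*140 = -4 + 420 = 416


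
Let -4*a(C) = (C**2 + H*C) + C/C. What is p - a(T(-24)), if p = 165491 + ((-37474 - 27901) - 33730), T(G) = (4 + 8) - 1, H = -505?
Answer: 260111/4 ≈ 65028.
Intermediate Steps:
T(G) = 11 (T(G) = 12 - 1 = 11)
p = 66386 (p = 165491 + (-65375 - 33730) = 165491 - 99105 = 66386)
a(C) = -1/4 - C**2/4 + 505*C/4 (a(C) = -((C**2 - 505*C) + C/C)/4 = -((C**2 - 505*C) + 1)/4 = -(1 + C**2 - 505*C)/4 = -1/4 - C**2/4 + 505*C/4)
p - a(T(-24)) = 66386 - (-1/4 - 1/4*11**2 + (505/4)*11) = 66386 - (-1/4 - 1/4*121 + 5555/4) = 66386 - (-1/4 - 121/4 + 5555/4) = 66386 - 1*5433/4 = 66386 - 5433/4 = 260111/4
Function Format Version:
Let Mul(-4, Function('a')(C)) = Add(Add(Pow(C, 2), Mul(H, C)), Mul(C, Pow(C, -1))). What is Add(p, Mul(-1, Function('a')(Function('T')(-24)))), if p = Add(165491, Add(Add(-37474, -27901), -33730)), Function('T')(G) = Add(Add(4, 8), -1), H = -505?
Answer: Rational(260111, 4) ≈ 65028.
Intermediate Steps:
Function('T')(G) = 11 (Function('T')(G) = Add(12, -1) = 11)
p = 66386 (p = Add(165491, Add(-65375, -33730)) = Add(165491, -99105) = 66386)
Function('a')(C) = Add(Rational(-1, 4), Mul(Rational(-1, 4), Pow(C, 2)), Mul(Rational(505, 4), C)) (Function('a')(C) = Mul(Rational(-1, 4), Add(Add(Pow(C, 2), Mul(-505, C)), Mul(C, Pow(C, -1)))) = Mul(Rational(-1, 4), Add(Add(Pow(C, 2), Mul(-505, C)), 1)) = Mul(Rational(-1, 4), Add(1, Pow(C, 2), Mul(-505, C))) = Add(Rational(-1, 4), Mul(Rational(-1, 4), Pow(C, 2)), Mul(Rational(505, 4), C)))
Add(p, Mul(-1, Function('a')(Function('T')(-24)))) = Add(66386, Mul(-1, Add(Rational(-1, 4), Mul(Rational(-1, 4), Pow(11, 2)), Mul(Rational(505, 4), 11)))) = Add(66386, Mul(-1, Add(Rational(-1, 4), Mul(Rational(-1, 4), 121), Rational(5555, 4)))) = Add(66386, Mul(-1, Add(Rational(-1, 4), Rational(-121, 4), Rational(5555, 4)))) = Add(66386, Mul(-1, Rational(5433, 4))) = Add(66386, Rational(-5433, 4)) = Rational(260111, 4)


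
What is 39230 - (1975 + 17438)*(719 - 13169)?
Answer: 241731080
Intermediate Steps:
39230 - (1975 + 17438)*(719 - 13169) = 39230 - 19413*(-12450) = 39230 - 1*(-241691850) = 39230 + 241691850 = 241731080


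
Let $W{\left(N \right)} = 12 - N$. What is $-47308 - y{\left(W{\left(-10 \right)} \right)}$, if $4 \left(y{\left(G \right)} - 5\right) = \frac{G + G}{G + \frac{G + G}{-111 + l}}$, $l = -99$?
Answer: $- \frac{9841209}{208} \approx -47314.0$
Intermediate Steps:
$y{\left(G \right)} = \frac{1145}{208}$ ($y{\left(G \right)} = 5 + \frac{\left(G + G\right) \frac{1}{G + \frac{G + G}{-111 - 99}}}{4} = 5 + \frac{2 G \frac{1}{G + \frac{2 G}{-210}}}{4} = 5 + \frac{2 G \frac{1}{G + 2 G \left(- \frac{1}{210}\right)}}{4} = 5 + \frac{2 G \frac{1}{G - \frac{G}{105}}}{4} = 5 + \frac{2 G \frac{1}{\frac{104}{105} G}}{4} = 5 + \frac{2 G \frac{105}{104 G}}{4} = 5 + \frac{1}{4} \cdot \frac{105}{52} = 5 + \frac{105}{208} = \frac{1145}{208}$)
$-47308 - y{\left(W{\left(-10 \right)} \right)} = -47308 - \frac{1145}{208} = - \frac{9841209}{208}$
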